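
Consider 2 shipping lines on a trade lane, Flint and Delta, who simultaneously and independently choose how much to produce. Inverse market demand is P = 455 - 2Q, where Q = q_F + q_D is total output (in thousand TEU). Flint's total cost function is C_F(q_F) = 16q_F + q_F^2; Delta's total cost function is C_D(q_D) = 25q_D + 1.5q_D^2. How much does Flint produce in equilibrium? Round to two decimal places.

58.24

Flint's profit: π_F = (455 - 2Q)q_F - (16q_F + q_F²). Setting ∂π_F/∂q_F = 0: 439 - 6q_F - 2(q_D) = 0.
Delta's profit: π_D = (455 - 2Q)q_D - (25q_D + (3/2)q_D²). Setting ∂π_D/∂q_D = 0: 430 - 7q_D - 2(q_F) = 0.
Best responses: q_F = (439 - 2q_D)/6, q_D = (430 - 2q_F)/7.
Solving the pair: q_F = 58.2368, q_D = 851/19.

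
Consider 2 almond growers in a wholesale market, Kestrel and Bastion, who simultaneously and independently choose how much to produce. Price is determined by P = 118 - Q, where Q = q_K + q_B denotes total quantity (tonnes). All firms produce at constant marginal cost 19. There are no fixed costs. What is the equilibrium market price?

A representative firm's profit is π_i = q_i(118 - Q) - 19q_i.
First-order condition (treating rivals' output as given): 99 - 2q_i - q_j = 0.
By symmetry each firm produces the same amount; substituting q_j = q_i yields q_i = 99/3 = 33.
Total output Q = 66, so price P = 118 - 66 = 52.

52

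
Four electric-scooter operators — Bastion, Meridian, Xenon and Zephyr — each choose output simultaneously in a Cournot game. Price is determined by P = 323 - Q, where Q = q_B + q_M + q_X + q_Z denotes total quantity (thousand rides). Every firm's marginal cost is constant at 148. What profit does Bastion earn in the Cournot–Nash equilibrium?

1225

Each firm earns π_i = (323 - Q)q_i - 148q_i.
First-order condition (treating rivals' output as given): 175 - 2q_i - Σ_{j≠i} q_j = 0.
With identical firms every q_j equals q_i, so Σ_{j≠i} q_j = 3q_i and 175 = 5q_i, giving q_i = 35.
Price P = 323 - 140 = 183.
Bastion's profit: (183 - 148)·35 = 1225.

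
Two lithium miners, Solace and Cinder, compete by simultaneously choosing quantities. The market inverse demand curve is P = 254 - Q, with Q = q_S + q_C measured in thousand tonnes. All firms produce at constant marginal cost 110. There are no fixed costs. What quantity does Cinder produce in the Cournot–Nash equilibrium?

48

A representative firm's profit is π_i = q_i(254 - Q) - 110q_i.
Setting ∂π_i/∂q_i = 0 with rivals' quantities fixed: 144 - 2q_i - q_j = 0.
By symmetry each firm produces the same amount; substituting q_j = q_i yields q_i = 144/3 = 48.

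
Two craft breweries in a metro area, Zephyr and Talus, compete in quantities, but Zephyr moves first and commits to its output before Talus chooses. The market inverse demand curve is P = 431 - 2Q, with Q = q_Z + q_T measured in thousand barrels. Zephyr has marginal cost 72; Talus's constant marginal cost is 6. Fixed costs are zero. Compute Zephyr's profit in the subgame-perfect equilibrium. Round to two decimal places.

5365.56

The follower Talus best-responds to any q_Z: π_T = (431 - 2Q)q_T - 6q_T.
Follower FOC: 425 - 2q_Z - 4q_T = 0, so q_T(q_Z) = (425 - 2q_Z)/4.
The leader anticipates this reaction. Substituting into P = 431 - 2Q gives P = 437/2 - q_Z, so π_Z = (437/2 - q_Z)q_Z - 72q_Z.
The leader's first-order condition 293/2 - 2q_Z = 0 yields q_Z = 293/4.
Then q_T = (425 - 2·(293/4))/4 = 557/8.
Price P = 431 - 2·(1143/8) = 581/4.
Zephyr's profit: (581/4 - 72)·(293/4) = 5365.5625.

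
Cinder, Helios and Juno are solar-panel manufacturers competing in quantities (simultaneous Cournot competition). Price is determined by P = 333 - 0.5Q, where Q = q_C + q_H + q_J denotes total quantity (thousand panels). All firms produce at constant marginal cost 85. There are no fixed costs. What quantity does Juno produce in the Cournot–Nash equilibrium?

A representative firm's profit is π_i = q_i(333 - 0.5Q) - 85q_i.
Setting ∂π_i/∂q_i = 0 with rivals' quantities fixed: 248 - q_i - (1/2)·Σ_{j≠i} q_j = 0.
With identical firms every q_j equals q_i, so Σ_{j≠i} q_j = 2q_i and 248 = 2q_i, giving q_i = 124.

124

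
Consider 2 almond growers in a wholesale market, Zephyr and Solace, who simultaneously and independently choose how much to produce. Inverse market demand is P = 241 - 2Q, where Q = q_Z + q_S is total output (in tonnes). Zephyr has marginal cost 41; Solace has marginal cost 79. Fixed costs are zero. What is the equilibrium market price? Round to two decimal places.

120.33

Zephyr's profit: π_Z = (241 - 2Q)q_Z - (41q_Z). Setting ∂π_Z/∂q_Z = 0: 200 - 4q_Z - 2(q_S) = 0.
Solace's first-order condition: 162 - 4q_S - 2(q_Z) = 0.
So q_Z = (200 - 2q_S)/4 and q_S = (162 - 2q_Z)/4.
Substituting one into the other gives q_Z = 119/3 and q_S = 62/3.
Total output Q = 181/3, so price P = 241 - 2·(181/3) = 361/3.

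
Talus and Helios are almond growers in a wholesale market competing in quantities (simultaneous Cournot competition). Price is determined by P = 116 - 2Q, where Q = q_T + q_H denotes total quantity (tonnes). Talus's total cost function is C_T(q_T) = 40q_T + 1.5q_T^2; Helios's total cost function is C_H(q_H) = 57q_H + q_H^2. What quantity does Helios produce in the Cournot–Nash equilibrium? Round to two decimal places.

6.87

Talus's profit: π_T = (116 - 2Q)q_T - (40q_T + (3/2)q_T²). Setting ∂π_T/∂q_T = 0: 76 - 7q_T - 2(q_H) = 0.
Helios's first-order condition: 59 - 6q_H - 2(q_T) = 0.
Best responses: q_T = (76 - 2q_H)/7, q_H = (59 - 2q_T)/6.
Substituting one into the other gives q_T = 169/19 and q_H = 261/38.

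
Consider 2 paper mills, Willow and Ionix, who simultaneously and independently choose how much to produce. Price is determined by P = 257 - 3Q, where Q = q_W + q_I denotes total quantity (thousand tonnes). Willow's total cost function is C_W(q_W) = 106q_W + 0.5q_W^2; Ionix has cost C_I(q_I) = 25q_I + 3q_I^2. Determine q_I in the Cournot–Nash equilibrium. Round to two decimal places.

15.61

Willow's profit: π_W = (257 - 3Q)q_W - (106q_W + (1/2)q_W²). Setting ∂π_W/∂q_W = 0: 151 - 7q_W - 3(q_I) = 0.
Ionix's first-order condition: 232 - 12q_I - 3(q_W) = 0.
Best responses: q_W = (151 - 3q_I)/7, q_I = (232 - 3q_W)/12.
Solving the pair: q_W = 372/25, q_I = 1171/75.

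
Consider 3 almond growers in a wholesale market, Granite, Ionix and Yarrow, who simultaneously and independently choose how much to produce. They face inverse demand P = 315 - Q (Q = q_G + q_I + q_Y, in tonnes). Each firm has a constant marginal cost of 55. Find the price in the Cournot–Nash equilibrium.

120

Each firm earns π_i = (315 - Q)q_i - 55q_i.
First-order condition (treating rivals' output as given): 260 - 2q_i - Σ_{j≠i} q_j = 0.
By symmetry each firm produces the same amount; substituting Σ_{j≠i} q_j = 2q_i yields q_i = 260/4 = 65.
Total output Q = 195, so price P = 315 - 195 = 120.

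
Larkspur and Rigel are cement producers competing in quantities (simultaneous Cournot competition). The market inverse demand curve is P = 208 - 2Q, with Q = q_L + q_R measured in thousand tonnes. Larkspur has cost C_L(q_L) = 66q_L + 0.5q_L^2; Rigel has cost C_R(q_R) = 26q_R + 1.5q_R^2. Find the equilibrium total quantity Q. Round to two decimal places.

40.52

Larkspur's profit: π_L = (208 - 2Q)q_L - (66q_L + (1/2)q_L²). Setting ∂π_L/∂q_L = 0: 142 - 5q_L - 2(q_R) = 0.
Rigel's profit: π_R = (208 - 2Q)q_R - (26q_R + (3/2)q_R²). Setting ∂π_R/∂q_R = 0: 182 - 7q_R - 2(q_L) = 0.
So q_L = (142 - 2q_R)/5 and q_R = (182 - 2q_L)/7.
Substituting one into the other gives q_L = 630/31 and q_R = 626/31.
Total output Q = 630/31 + 626/31 = 1256/31.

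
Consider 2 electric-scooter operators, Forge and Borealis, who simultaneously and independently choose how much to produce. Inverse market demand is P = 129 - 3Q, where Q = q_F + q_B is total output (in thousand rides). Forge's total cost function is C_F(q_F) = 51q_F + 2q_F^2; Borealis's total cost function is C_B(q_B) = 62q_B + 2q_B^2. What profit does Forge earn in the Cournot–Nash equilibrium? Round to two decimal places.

Forge's profit: π_F = (129 - 3Q)q_F - (51q_F + 2q_F²). Setting ∂π_F/∂q_F = 0: 78 - 10q_F - 3(q_B) = 0.
Borealis's profit: π_B = (129 - 3Q)q_B - (62q_B + 2q_B²). Setting ∂π_B/∂q_B = 0: 67 - 10q_B - 3(q_F) = 0.
Rearranging gives the reaction functions q_F = (78 - 3q_B)/10 and q_B = (67 - 3q_F)/10.
Substituting one into the other gives q_F = 579/91 and q_B = 436/91.
Price P = 129 - 3·(145/13) = 1242/13.
Forge's profit: (1242/13)·(579/91) - 51·(579/91) - 2(579/91)² = 202.4158.

202.42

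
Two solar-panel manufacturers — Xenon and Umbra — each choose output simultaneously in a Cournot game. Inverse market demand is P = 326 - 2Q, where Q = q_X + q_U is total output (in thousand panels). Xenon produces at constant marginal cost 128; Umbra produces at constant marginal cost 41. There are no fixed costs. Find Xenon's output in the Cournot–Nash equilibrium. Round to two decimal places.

Xenon's profit: π_X = (326 - 2Q)q_X - (128q_X). Setting ∂π_X/∂q_X = 0: 198 - 4q_X - 2(q_U) = 0.
Umbra's first-order condition: 285 - 4q_U - 2(q_X) = 0.
Best responses: q_X = (198 - 2q_U)/4, q_U = (285 - 2q_X)/4.
Substituting one into the other gives q_X = 37/2 and q_U = 62.

18.50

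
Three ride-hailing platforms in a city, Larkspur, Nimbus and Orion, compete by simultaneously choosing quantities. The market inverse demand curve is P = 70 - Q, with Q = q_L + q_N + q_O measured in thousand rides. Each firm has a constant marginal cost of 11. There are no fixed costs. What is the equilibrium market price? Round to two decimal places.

25.75

Each firm earns π_i = (70 - Q)q_i - 11q_i.
First-order condition (treating rivals' output as given): 59 - 2q_i - Σ_{j≠i} q_j = 0.
With identical firms every q_j equals q_i, so Σ_{j≠i} q_j = 2q_i and 59 = 4q_i, giving q_i = 59/4.
Total output Q = 177/4, so price P = 70 - 177/4 = 103/4.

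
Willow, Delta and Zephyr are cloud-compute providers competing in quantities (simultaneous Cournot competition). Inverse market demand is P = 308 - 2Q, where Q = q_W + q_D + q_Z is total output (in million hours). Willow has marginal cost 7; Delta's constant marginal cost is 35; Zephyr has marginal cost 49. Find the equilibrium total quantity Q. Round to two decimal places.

Willow's profit: π_W = (308 - 2Q)q_W - (7q_W). Setting ∂π_W/∂q_W = 0: 301 - 4q_W - 2(q_D + q_Z) = 0.
Delta's profit: π_D = (308 - 2Q)q_D - (35q_D). Setting ∂π_D/∂q_D = 0: 273 - 4q_D - 2(q_W + q_Z) = 0.
Zephyr's first-order condition: 259 - 4q_Z - 2(q_W + q_D) = 0.
Adding the 3 conditions: 833 − 4Q − 4Q = 0, i.e. Q = 833/8.
Back-substituting: q_W = (301 − 833/4)/2 = 371/8, q_D = (273 − 833/4)/2 = 259/8, q_Z = (259 − 833/4)/2 = 203/8.
Total output Q = 371/8 + 259/8 + 203/8 = 833/8.

104.13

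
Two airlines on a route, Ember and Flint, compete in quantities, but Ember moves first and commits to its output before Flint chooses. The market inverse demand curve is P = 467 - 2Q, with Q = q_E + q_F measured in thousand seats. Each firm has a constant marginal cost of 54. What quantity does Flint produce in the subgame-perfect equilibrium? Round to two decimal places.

Solve by backward induction. Given q_E, the follower Flint maximises π_F = (467 - 2q_E - 2q_F)q_F - 54q_F.
Follower FOC: 413 - 2q_E - 4q_F = 0, so q_F(q_E) = (413 - 2q_E)/4.
The leader anticipates this reaction. Substituting into P = 467 - 2Q gives P = 521/2 - q_E, so π_E = (521/2 - q_E)q_E - 54q_E.
The leader's first-order condition 413/2 - 2q_E = 0 yields q_E = 413/4.
Then q_F = (413 - 2·(413/4))/4 = 413/8.

51.63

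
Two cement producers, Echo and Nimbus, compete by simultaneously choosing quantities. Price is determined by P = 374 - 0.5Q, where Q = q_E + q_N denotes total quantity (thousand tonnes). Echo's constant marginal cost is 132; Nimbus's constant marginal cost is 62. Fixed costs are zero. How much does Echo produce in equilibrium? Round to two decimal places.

114.67

Echo's profit: π_E = (374 - 0.5Q)q_E - (132q_E). Setting ∂π_E/∂q_E = 0: 242 - q_E - (1/2)(q_N) = 0.
Nimbus's first-order condition: 312 - q_N - (1/2)(q_E) = 0.
So q_E = (242 - (1/2)q_N) and q_N = (312 - (1/2)q_E).
Solving the pair: q_E = 344/3, q_N = 764/3.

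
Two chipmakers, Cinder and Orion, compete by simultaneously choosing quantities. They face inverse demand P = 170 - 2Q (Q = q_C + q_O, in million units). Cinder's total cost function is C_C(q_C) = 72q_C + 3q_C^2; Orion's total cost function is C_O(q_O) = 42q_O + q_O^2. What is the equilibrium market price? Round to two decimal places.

119.43

Cinder's profit: π_C = (170 - 2Q)q_C - (72q_C + 3q_C²). Setting ∂π_C/∂q_C = 0: 98 - 10q_C - 2(q_O) = 0.
Orion's profit: π_O = (170 - 2Q)q_O - (42q_O + q_O²). Setting ∂π_O/∂q_O = 0: 128 - 6q_O - 2(q_C) = 0.
Rearranging gives the reaction functions q_C = (98 - 2q_O)/10 and q_O = (128 - 2q_C)/6.
Solving the pair: q_C = 83/14, q_O = 271/14.
Total output Q = 177/7, so price P = 170 - 2·(177/7) = 836/7.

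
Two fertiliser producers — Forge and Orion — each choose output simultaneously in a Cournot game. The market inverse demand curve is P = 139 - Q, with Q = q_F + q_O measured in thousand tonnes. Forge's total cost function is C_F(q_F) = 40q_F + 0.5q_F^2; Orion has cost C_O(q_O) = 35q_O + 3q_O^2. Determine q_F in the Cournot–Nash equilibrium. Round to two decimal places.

29.91

Forge's profit: π_F = (139 - Q)q_F - (40q_F + (1/2)q_F²). Setting ∂π_F/∂q_F = 0: 99 - 3q_F - (q_O) = 0.
Orion's profit: π_O = (139 - Q)q_O - (35q_O + 3q_O²). Setting ∂π_O/∂q_O = 0: 104 - 8q_O - (q_F) = 0.
Rearranging gives the reaction functions q_F = (99 - q_O)/3 and q_O = (104 - q_F)/8.
Solving the pair: q_F = 688/23, q_O = 213/23.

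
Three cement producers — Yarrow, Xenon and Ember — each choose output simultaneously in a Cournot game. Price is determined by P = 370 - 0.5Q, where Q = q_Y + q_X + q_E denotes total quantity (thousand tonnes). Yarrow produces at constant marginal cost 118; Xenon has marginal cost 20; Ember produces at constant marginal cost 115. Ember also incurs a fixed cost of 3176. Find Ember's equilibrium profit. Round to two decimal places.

145.13

Yarrow's profit: π_Y = (370 - 0.5Q)q_Y - (118q_Y). Setting ∂π_Y/∂q_Y = 0: 252 - q_Y - (1/2)(q_X + q_E) = 0.
Xenon's first-order condition: 350 - q_X - (1/2)(q_Y + q_E) = 0.
Ember's profit: π_E = (370 - 0.5Q)q_E - (115q_E). Setting ∂π_E/∂q_E = 0: 255 - q_E - (1/2)(q_Y + q_X) = 0.
Summing all 3 equations gives 857 − 2Q = 0, hence Q = 857/2.
Back-substituting: q_Y = (252 − 857/4)/(1/2) = 151/2, q_X = (350 − 857/4)/(1/2) = 543/2, q_E = (255 − 857/4)/(1/2) = 163/2.
Price P = 370 - (1/2)·(857/2) = 623/4.
Ember's profit: (623/4 - 115)·(163/2) - 3176 = 1161/8.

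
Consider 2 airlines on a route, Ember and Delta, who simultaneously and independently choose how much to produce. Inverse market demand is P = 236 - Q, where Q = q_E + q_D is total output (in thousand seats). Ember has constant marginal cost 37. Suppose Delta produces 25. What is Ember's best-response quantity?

87

With the rival's output fixed at 25, Ember's profit is π_E = (236 - 25 - q_E)q_E - (37q_E) = (211 - q_E)q_E - (37q_E).
∂π_E/∂q_E = 174 - 2q_E = 0, so q_E = 87.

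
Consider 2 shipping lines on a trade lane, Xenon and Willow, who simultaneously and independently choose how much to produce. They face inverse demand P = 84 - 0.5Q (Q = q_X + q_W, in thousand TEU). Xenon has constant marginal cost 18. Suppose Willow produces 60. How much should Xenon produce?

36

With the rival's output fixed at 60, Xenon's profit is π_X = (84 - (1/2)·60 - (1/2)q_X)q_X - (18q_X) = (54 - (1/2)q_X)q_X - (18q_X).
∂π_X/∂q_X = 36 - q_X = 0, so q_X = 36.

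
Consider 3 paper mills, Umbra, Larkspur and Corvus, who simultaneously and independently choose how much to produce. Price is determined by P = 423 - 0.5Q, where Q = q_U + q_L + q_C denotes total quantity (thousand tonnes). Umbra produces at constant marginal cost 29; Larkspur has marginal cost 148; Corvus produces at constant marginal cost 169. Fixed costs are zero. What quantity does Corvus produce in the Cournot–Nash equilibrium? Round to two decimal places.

Umbra's profit: π_U = (423 - 0.5Q)q_U - (29q_U). Setting ∂π_U/∂q_U = 0: 394 - q_U - (1/2)(q_L + q_C) = 0.
Larkspur's first-order condition: 275 - q_L - (1/2)(q_U + q_C) = 0.
Corvus's first-order condition: 254 - q_C - (1/2)(q_U + q_L) = 0.
Adding the 3 conditions: 923 − Q − Q = 0, i.e. Q = 923/2.
Back-substituting: q_U = (394 − 923/4)/(1/2) = 653/2, q_L = (275 − 923/4)/(1/2) = 177/2, q_C = (254 − 923/4)/(1/2) = 93/2.

46.50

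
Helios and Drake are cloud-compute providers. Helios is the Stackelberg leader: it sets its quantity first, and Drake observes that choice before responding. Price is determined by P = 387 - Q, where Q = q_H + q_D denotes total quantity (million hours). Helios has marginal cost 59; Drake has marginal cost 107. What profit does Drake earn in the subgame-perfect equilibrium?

Solve by backward induction. Given q_H, the follower Drake maximises π_D = (387 - q_H - q_D)q_D - 107q_D.
∂π_D/∂q_D = 280 - q_H - 2q_D = 0 gives the reaction function q_D = (280 - q_H)/2.
The leader anticipates this reaction. Substituting into P = 387 - Q gives P = 247 - (1/2)q_H, so π_H = (247 - (1/2)q_H)q_H - 59q_H.
Leader FOC: 188 - q_H = 0, so q_H = 188.
Then q_D = (280 - 188)/2 = 46.
Price P = 387 - 234 = 153.
Drake's profit: (153 - 107)·46 = 2116.

2116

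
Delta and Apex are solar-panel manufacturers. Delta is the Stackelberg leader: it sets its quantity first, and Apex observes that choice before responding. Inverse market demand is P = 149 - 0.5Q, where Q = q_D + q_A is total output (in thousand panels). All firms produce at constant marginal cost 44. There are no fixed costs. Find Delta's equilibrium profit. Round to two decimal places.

The follower Apex best-responds to any q_D: π_A = (149 - 0.5Q)q_A - 44q_A.
Setting the follower's marginal profit to zero, 105 - (1/2)q_D - q_A = 0, i.e. q_A = (105 - (1/2)q_D).
The leader anticipates this reaction. Substituting into P = 149 - 0.5Q gives P = 193/2 - (1/4)q_D, so π_D = (193/2 - (1/4)q_D)q_D - 44q_D.
The leader's first-order condition 105/2 - (1/2)q_D = 0 yields q_D = 105.
Then q_A = (105 - (1/2)·105) = 105/2.
Price P = 149 - (1/2)·(315/2) = 281/4.
Delta's profit: (281/4 - 44)·105 = 2756.2500.

2756.25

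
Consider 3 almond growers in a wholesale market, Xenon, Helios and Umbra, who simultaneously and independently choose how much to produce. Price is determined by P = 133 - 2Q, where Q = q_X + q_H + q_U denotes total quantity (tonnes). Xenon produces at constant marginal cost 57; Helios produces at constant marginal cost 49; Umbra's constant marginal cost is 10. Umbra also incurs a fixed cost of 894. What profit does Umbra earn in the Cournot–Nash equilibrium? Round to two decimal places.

Xenon's profit: π_X = (133 - 2Q)q_X - (57q_X). Setting ∂π_X/∂q_X = 0: 76 - 4q_X - 2(q_H + q_U) = 0.
Helios's first-order condition: 84 - 4q_H - 2(q_X + q_U) = 0.
Umbra's first-order condition: 123 - 4q_U - 2(q_X + q_H) = 0.
Adding the 3 conditions: 283 − 4Q − 4Q = 0, i.e. Q = 283/8.
Back-substituting: q_X = (76 − 283/4)/2 = 21/8, q_H = (84 − 283/4)/2 = 53/8, q_U = (123 − 283/4)/2 = 209/8.
Price P = 133 - 2·(283/8) = 249/4.
Umbra's profit: (249/4 - 10)·(209/8) - 894 = 471.0313.

471.03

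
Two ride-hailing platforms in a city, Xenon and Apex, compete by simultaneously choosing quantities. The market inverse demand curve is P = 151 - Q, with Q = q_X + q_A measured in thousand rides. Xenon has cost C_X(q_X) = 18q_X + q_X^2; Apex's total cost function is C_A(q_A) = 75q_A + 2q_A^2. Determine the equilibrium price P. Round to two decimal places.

112.17

Xenon's profit: π_X = (151 - Q)q_X - (18q_X + q_X²). Setting ∂π_X/∂q_X = 0: 133 - 4q_X - (q_A) = 0.
Apex's profit: π_A = (151 - Q)q_A - (75q_A + 2q_A²). Setting ∂π_A/∂q_A = 0: 76 - 6q_A - (q_X) = 0.
Rearranging gives the reaction functions q_X = (133 - q_A)/4 and q_A = (76 - q_X)/6.
Solving the pair: q_X = 722/23, q_A = 171/23.
Total output Q = 893/23, so price P = 151 - 893/23 = 112.1739.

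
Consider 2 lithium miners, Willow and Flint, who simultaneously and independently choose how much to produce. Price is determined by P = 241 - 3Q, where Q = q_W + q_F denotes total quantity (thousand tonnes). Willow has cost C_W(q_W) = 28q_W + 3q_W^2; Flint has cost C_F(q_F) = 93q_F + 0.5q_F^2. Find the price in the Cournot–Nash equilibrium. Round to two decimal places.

Willow's profit: π_W = (241 - 3Q)q_W - (28q_W + 3q_W²). Setting ∂π_W/∂q_W = 0: 213 - 12q_W - 3(q_F) = 0.
Flint's profit: π_F = (241 - 3Q)q_F - (93q_F + (1/2)q_F²). Setting ∂π_F/∂q_F = 0: 148 - 7q_F - 3(q_W) = 0.
Best responses: q_W = (213 - 3q_F)/12, q_F = (148 - 3q_W)/7.
Solving the pair: q_W = 349/25, q_F = 379/25.
Total output Q = 728/25, so price P = 241 - 3·(728/25) = 153.6400.

153.64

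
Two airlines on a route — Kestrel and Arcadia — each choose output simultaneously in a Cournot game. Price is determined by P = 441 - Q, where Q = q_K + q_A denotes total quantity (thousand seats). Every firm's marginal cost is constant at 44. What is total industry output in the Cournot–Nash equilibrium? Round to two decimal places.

Each firm earns π_i = (441 - Q)q_i - 44q_i.
First-order condition (treating rivals' output as given): 397 - 2q_i - q_j = 0.
By symmetry each firm produces the same amount; substituting q_j = q_i yields q_i = 397/3.
Total output Q = 397/3 + 397/3 = 794/3.

264.67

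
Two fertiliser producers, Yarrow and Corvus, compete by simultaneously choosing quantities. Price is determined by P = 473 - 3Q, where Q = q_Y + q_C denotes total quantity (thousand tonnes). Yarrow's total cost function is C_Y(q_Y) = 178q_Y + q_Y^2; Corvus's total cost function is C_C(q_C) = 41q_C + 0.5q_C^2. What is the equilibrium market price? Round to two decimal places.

259.81

Yarrow's profit: π_Y = (473 - 3Q)q_Y - (178q_Y + q_Y²). Setting ∂π_Y/∂q_Y = 0: 295 - 8q_Y - 3(q_C) = 0.
Corvus's profit: π_C = (473 - 3Q)q_C - (41q_C + (1/2)q_C²). Setting ∂π_C/∂q_C = 0: 432 - 7q_C - 3(q_Y) = 0.
Rearranging gives the reaction functions q_Y = (295 - 3q_C)/8 and q_C = (432 - 3q_Y)/7.
Substituting one into the other gives q_Y = 769/47 and q_C = 54.7021.
Total output Q = 71.0638, so price P = 473 - 3·71.0638 = 259.8085.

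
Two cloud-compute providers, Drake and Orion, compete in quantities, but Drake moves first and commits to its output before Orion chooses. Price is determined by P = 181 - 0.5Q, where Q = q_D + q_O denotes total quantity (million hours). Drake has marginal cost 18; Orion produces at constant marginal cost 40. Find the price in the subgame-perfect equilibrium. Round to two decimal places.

Solve by backward induction. Given q_D, the follower Orion maximises π_O = (181 - (1/2)q_D - (1/2)q_O)q_O - 40q_O.
Setting the follower's marginal profit to zero, 141 - (1/2)q_D - q_O = 0, i.e. q_O = (141 - (1/2)q_D).
The leader anticipates this reaction. Substituting into P = 181 - 0.5Q gives P = 221/2 - (1/4)q_D, so π_D = (221/2 - (1/4)q_D)q_D - 18q_D.
The leader's first-order condition 185/2 - (1/2)q_D = 0 yields q_D = 185.
Then q_O = (141 - (1/2)·185) = 97/2.
Total output Q = 467/2, so price P = 181 - (1/2)·(467/2) = 257/4.

64.25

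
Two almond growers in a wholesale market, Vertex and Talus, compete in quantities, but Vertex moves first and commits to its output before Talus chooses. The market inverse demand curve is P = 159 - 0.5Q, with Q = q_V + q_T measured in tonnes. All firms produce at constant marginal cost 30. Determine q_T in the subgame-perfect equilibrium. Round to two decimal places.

Solve by backward induction. Given q_V, the follower Talus maximises π_T = (159 - (1/2)q_V - (1/2)q_T)q_T - 30q_T.
Setting the follower's marginal profit to zero, 129 - (1/2)q_V - q_T = 0, i.e. q_T = (129 - (1/2)q_V).
The leader anticipates this reaction. Substituting into P = 159 - 0.5Q gives P = 189/2 - (1/4)q_V, so π_V = (189/2 - (1/4)q_V)q_V - 30q_V.
Maximising: ∂π_V/∂q_V = 129/2 - (1/2)q_V = 0, giving q_V = 129.
Then q_T = (129 - (1/2)·129) = 129/2.

64.50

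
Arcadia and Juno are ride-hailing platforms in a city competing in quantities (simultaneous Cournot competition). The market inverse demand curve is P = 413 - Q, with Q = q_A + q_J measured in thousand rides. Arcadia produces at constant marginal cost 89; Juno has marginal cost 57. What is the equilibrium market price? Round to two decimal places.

Arcadia's profit: π_A = (413 - Q)q_A - (89q_A). Setting ∂π_A/∂q_A = 0: 324 - 2q_A - (q_J) = 0.
Juno's first-order condition: 356 - 2q_J - (q_A) = 0.
Rearranging gives the reaction functions q_A = (324 - q_J)/2 and q_J = (356 - q_A)/2.
Solving the pair: q_A = 292/3, q_J = 388/3.
Total output Q = 680/3, so price P = 413 - 680/3 = 559/3.

186.33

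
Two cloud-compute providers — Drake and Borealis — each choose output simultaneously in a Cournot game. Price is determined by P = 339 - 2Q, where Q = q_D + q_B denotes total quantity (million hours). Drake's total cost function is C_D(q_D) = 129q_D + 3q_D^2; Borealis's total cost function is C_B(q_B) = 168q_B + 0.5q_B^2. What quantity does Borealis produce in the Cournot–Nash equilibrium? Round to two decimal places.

28.04

Drake's profit: π_D = (339 - 2Q)q_D - (129q_D + 3q_D²). Setting ∂π_D/∂q_D = 0: 210 - 10q_D - 2(q_B) = 0.
Borealis's first-order condition: 171 - 5q_B - 2(q_D) = 0.
Rearranging gives the reaction functions q_D = (210 - 2q_B)/10 and q_B = (171 - 2q_D)/5.
Substituting one into the other gives q_D = 354/23 and q_B = 645/23.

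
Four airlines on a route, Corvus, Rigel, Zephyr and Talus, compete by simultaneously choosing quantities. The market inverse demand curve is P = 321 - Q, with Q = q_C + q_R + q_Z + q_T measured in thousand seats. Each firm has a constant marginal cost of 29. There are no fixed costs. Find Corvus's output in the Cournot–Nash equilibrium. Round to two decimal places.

58.40

A representative firm's profit is π_i = q_i(321 - Q) - 29q_i.
Setting ∂π_i/∂q_i = 0 with rivals' quantities fixed: 292 - 2q_i - Σ_{j≠i} q_j = 0.
With identical firms every q_j equals q_i, so Σ_{j≠i} q_j = 3q_i and 292 = 5q_i, giving q_i = 292/5.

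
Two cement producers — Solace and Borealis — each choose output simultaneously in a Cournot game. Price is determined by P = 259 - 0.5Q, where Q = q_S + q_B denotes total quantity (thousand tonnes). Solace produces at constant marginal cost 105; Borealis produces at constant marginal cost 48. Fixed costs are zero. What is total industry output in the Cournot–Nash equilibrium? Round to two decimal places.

243.33

Solace's profit: π_S = (259 - 0.5Q)q_S - (105q_S). Setting ∂π_S/∂q_S = 0: 154 - q_S - (1/2)(q_B) = 0.
Borealis's first-order condition: 211 - q_B - (1/2)(q_S) = 0.
Rearranging gives the reaction functions q_S = (154 - (1/2)q_B) and q_B = (211 - (1/2)q_S).
Solving the pair: q_S = 194/3, q_B = 536/3.
Total output Q = 194/3 + 536/3 = 730/3.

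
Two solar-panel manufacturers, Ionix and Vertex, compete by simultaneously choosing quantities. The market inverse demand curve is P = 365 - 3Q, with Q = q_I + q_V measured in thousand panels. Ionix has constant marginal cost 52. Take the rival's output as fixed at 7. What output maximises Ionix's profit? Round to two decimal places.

48.67

With the rival's output fixed at 7, Ionix's profit is π_I = (365 - 3·7 - 3q_I)q_I - (52q_I) = (344 - 3q_I)q_I - (52q_I).
∂π_I/∂q_I = 292 - 6q_I = 0, so q_I = 146/3.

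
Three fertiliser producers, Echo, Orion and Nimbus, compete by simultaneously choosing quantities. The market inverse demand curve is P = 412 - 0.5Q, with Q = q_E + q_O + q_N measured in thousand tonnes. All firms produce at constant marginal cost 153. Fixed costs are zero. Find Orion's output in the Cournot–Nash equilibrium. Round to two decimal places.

A representative firm's profit is π_i = q_i(412 - 0.5Q) - 153q_i.
First-order condition (treating rivals' output as given): 259 - q_i - (1/2)·Σ_{j≠i} q_j = 0.
With identical firms every q_j equals q_i, so Σ_{j≠i} q_j = 2q_i and 259 = 2q_i, giving q_i = 259/2.

129.50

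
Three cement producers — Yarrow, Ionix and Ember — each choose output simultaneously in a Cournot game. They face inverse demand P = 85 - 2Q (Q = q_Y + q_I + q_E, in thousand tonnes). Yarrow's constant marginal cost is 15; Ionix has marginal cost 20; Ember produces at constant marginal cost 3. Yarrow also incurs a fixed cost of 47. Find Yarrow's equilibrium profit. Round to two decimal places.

Yarrow's profit: π_Y = (85 - 2Q)q_Y - (15q_Y). Setting ∂π_Y/∂q_Y = 0: 70 - 4q_Y - 2(q_I + q_E) = 0.
Ionix's profit: π_I = (85 - 2Q)q_I - (20q_I). Setting ∂π_I/∂q_I = 0: 65 - 4q_I - 2(q_Y + q_E) = 0.
Ember's first-order condition: 82 - 4q_E - 2(q_Y + q_I) = 0.
Adding the 3 first-order conditions: 217 − 8Q = 0, so Q = 217/8.
Back-substituting: q_Y = (70 − 217/4)/2 = 63/8, q_I = (65 − 217/4)/2 = 43/8, q_E = (82 − 217/4)/2 = 111/8.
Price P = 85 - 2·(217/8) = 123/4.
Yarrow's profit: (123/4 - 15)·(63/8) - 47 = 77.0313.

77.03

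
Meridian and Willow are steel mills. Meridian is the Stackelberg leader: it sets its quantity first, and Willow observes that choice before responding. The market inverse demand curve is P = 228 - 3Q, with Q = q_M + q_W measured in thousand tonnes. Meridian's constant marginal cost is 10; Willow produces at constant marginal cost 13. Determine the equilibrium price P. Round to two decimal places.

65.25

The follower Willow best-responds to any q_M: π_W = (228 - 3Q)q_W - 13q_W.
∂π_W/∂q_W = 215 - 3q_M - 6q_W = 0 gives the reaction function q_W = (215 - 3q_M)/6.
Meridian substitutes q_W(q_M) into its own profit: π_M = q_M(228 - 3q_M - (215 - 3q_M)/2) - 10q_M = (241/2 - (3/2)q_M)q_M - 10q_M.
Maximising: ∂π_M/∂q_M = 221/2 - 3q_M = 0, giving q_M = 221/6.
Then q_W = (215 - 3·(221/6))/6 = 209/12.
Total output Q = 217/4, so price P = 228 - 3·(217/4) = 261/4.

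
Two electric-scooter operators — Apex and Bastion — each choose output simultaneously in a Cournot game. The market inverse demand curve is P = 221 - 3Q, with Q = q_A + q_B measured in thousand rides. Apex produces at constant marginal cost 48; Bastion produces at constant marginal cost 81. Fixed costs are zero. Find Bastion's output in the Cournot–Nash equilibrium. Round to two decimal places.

Apex's profit: π_A = (221 - 3Q)q_A - (48q_A). Setting ∂π_A/∂q_A = 0: 173 - 6q_A - 3(q_B) = 0.
Bastion's first-order condition: 140 - 6q_B - 3(q_A) = 0.
So q_A = (173 - 3q_B)/6 and q_B = (140 - 3q_A)/6.
Substituting one into the other gives q_A = 206/9 and q_B = 107/9.

11.89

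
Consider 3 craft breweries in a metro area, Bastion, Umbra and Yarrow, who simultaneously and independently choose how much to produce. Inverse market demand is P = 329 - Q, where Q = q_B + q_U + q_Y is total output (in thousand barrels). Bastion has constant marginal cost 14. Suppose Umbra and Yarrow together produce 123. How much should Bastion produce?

With rivals' combined output fixed at 123, Bastion's profit is π_B = (329 - 123 - q_B)q_B - (14q_B) = (206 - q_B)q_B - (14q_B).
∂π_B/∂q_B = 192 - 2q_B = 0, so q_B = 96.

96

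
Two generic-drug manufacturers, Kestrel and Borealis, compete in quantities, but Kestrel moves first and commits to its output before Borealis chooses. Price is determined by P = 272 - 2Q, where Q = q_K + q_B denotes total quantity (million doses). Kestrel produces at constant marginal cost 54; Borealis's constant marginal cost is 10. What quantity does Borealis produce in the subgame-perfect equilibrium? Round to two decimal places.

Solve by backward induction. Given q_K, the follower Borealis maximises π_B = (272 - 2q_K - 2q_B)q_B - 10q_B.
Follower FOC: 262 - 2q_K - 4q_B = 0, so q_B(q_K) = (262 - 2q_K)/4.
Kestrel substitutes q_B(q_K) into its own profit: π_K = q_K(272 - 2q_K - (262 - 2q_K)/2) - 54q_K = (141 - q_K)q_K - 54q_K.
Leader FOC: 87 - 2q_K = 0, so q_K = 87/2.
Then q_B = (262 - 2·(87/2))/4 = 175/4.

43.75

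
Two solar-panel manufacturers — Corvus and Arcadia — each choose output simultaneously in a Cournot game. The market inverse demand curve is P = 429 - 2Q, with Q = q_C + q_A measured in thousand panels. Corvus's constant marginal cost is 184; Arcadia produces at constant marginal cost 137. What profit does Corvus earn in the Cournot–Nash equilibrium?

Corvus's profit: π_C = (429 - 2Q)q_C - (184q_C). Setting ∂π_C/∂q_C = 0: 245 - 4q_C - 2(q_A) = 0.
Arcadia's first-order condition: 292 - 4q_A - 2(q_C) = 0.
So q_C = (245 - 2q_A)/4 and q_A = (292 - 2q_C)/4.
Substituting one into the other gives q_C = 33 and q_A = 113/2.
Price P = 429 - 2·(179/2) = 250.
Corvus's profit: (250 - 184)·33 = 2178.

2178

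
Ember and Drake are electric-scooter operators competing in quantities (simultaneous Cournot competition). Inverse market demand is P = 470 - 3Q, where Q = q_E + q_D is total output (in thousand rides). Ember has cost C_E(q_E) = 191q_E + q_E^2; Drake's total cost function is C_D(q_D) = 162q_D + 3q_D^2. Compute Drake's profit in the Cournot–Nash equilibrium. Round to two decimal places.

2098.40

Ember's profit: π_E = (470 - 3Q)q_E - (191q_E + q_E²). Setting ∂π_E/∂q_E = 0: 279 - 8q_E - 3(q_D) = 0.
Drake's profit: π_D = (470 - 3Q)q_D - (162q_D + 3q_D²). Setting ∂π_D/∂q_D = 0: 308 - 12q_D - 3(q_E) = 0.
Best responses: q_E = (279 - 3q_D)/8, q_D = (308 - 3q_E)/12.
Substituting one into the other gives q_E = 808/29 and q_D = 1627/87.
Price P = 470 - 3·46.5632 = 330.3103.
Drake's profit: 330.3103·(1627/87) - 162·(1627/87) - 3(1627/87)² = 2098.3979.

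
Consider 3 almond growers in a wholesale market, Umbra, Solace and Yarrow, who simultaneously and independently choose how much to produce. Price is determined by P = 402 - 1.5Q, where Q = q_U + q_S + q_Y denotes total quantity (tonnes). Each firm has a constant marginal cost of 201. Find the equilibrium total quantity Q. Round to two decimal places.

Each firm earns π_i = (402 - 1.5Q)q_i - 201q_i.
First-order condition (treating rivals' output as given): 201 - 3q_i - (3/2)·Σ_{j≠i} q_j = 0.
By symmetry each firm produces the same amount; substituting Σ_{j≠i} q_j = 2q_i yields q_i = 201/6 = 67/2.
Total output Q = 67/2 + 67/2 + 67/2 = 201/2.

100.50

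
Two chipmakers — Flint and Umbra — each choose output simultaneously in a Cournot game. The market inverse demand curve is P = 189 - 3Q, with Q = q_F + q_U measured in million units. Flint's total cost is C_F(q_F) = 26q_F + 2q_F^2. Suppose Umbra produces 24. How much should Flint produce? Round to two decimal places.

9.10

With the rival's output fixed at 24, Flint's profit is π_F = (189 - 3·24 - 3q_F)q_F - (26q_F + 2q_F²) = (117 - 3q_F)q_F - (26q_F + 2q_F²).
∂π_F/∂q_F = 91 - 10q_F = 0, so q_F = 91/10.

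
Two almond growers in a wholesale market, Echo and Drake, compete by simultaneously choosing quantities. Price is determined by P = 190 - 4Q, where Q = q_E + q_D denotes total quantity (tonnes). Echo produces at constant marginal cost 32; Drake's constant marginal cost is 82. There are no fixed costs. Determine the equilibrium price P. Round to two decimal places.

101.33

Echo's profit: π_E = (190 - 4Q)q_E - (32q_E). Setting ∂π_E/∂q_E = 0: 158 - 8q_E - 4(q_D) = 0.
Drake's profit: π_D = (190 - 4Q)q_D - (82q_D). Setting ∂π_D/∂q_D = 0: 108 - 8q_D - 4(q_E) = 0.
Best responses: q_E = (158 - 4q_D)/8, q_D = (108 - 4q_E)/8.
Substituting one into the other gives q_E = 52/3 and q_D = 29/6.
Total output Q = 133/6, so price P = 190 - 4·(133/6) = 304/3.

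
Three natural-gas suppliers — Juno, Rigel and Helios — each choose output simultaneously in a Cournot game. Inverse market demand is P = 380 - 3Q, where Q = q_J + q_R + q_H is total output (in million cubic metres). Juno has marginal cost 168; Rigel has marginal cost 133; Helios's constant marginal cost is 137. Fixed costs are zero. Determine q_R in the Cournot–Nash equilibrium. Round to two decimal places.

23.83

Juno's profit: π_J = (380 - 3Q)q_J - (168q_J). Setting ∂π_J/∂q_J = 0: 212 - 6q_J - 3(q_R + q_H) = 0.
Rigel's profit: π_R = (380 - 3Q)q_R - (133q_R). Setting ∂π_R/∂q_R = 0: 247 - 6q_R - 3(q_J + q_H) = 0.
Helios's profit: π_H = (380 - 3Q)q_H - (137q_H). Setting ∂π_H/∂q_H = 0: 243 - 6q_H - 3(q_J + q_R) = 0.
Adding the 3 first-order conditions: 702 − 12Q = 0, so Q = 117/2.
Back-substituting: q_J = (212 − 351/2)/3 = 73/6, q_R = (247 − 351/2)/3 = 143/6, q_H = (243 − 351/2)/3 = 45/2.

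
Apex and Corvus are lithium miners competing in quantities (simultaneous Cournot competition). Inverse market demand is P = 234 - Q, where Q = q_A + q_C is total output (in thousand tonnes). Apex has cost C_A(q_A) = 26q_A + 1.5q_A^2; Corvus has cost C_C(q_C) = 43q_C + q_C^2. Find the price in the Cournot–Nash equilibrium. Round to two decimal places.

160.95

Apex's profit: π_A = (234 - Q)q_A - (26q_A + (3/2)q_A²). Setting ∂π_A/∂q_A = 0: 208 - 5q_A - (q_C) = 0.
Corvus's profit: π_C = (234 - Q)q_C - (43q_C + q_C²). Setting ∂π_C/∂q_C = 0: 191 - 4q_C - (q_A) = 0.
So q_A = (208 - q_C)/5 and q_C = (191 - q_A)/4.
Solving the pair: q_A = 641/19, q_C = 747/19.
Total output Q = 1388/19, so price P = 234 - 1388/19 = 160.9474.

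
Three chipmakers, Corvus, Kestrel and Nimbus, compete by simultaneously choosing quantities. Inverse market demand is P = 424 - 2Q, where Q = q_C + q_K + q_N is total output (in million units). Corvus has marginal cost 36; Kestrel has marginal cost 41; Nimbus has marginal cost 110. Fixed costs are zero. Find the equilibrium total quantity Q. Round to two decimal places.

135.63

Corvus's profit: π_C = (424 - 2Q)q_C - (36q_C). Setting ∂π_C/∂q_C = 0: 388 - 4q_C - 2(q_K + q_N) = 0.
Kestrel's profit: π_K = (424 - 2Q)q_K - (41q_K). Setting ∂π_K/∂q_K = 0: 383 - 4q_K - 2(q_C + q_N) = 0.
Nimbus's first-order condition: 314 - 4q_N - 2(q_C + q_K) = 0.
Summing all 3 equations gives 1085 − 8Q = 0, hence Q = 1085/8.
Back-substituting: q_C = (388 − 1085/4)/2 = 467/8, q_K = (383 − 1085/4)/2 = 447/8, q_N = (314 − 1085/4)/2 = 171/8.
Total output Q = 467/8 + 447/8 + 171/8 = 1085/8.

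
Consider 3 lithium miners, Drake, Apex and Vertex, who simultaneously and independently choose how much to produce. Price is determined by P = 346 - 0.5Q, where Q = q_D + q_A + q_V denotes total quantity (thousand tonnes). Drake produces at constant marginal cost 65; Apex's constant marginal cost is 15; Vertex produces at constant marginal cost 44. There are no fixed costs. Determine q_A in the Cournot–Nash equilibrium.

205

Drake's profit: π_D = (346 - 0.5Q)q_D - (65q_D). Setting ∂π_D/∂q_D = 0: 281 - q_D - (1/2)(q_A + q_V) = 0.
Apex's profit: π_A = (346 - 0.5Q)q_A - (15q_A). Setting ∂π_A/∂q_A = 0: 331 - q_A - (1/2)(q_D + q_V) = 0.
Vertex's profit: π_V = (346 - 0.5Q)q_V - (44q_V). Setting ∂π_V/∂q_V = 0: 302 - q_V - (1/2)(q_D + q_A) = 0.
Summing all 3 equations gives 914 − 2Q = 0, hence Q = 457.
Back-substituting: q_D = (281 − 457/2)/(1/2) = 105, q_A = (331 − 457/2)/(1/2) = 205, q_V = (302 − 457/2)/(1/2) = 147.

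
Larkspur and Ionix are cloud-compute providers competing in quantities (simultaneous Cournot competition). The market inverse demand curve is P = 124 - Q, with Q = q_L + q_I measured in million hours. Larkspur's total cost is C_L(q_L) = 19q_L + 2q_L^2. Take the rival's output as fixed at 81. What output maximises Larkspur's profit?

4

With the rival's output fixed at 81, Larkspur's profit is π_L = (124 - 81 - q_L)q_L - (19q_L + 2q_L²) = (43 - q_L)q_L - (19q_L + 2q_L²).
∂π_L/∂q_L = 24 - 6q_L = 0, so q_L = 4.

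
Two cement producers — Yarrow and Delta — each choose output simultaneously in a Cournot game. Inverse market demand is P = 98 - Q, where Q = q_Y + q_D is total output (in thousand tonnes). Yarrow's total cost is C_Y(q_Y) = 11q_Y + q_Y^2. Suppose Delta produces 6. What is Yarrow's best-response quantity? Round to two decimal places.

With the rival's output fixed at 6, Yarrow's profit is π_Y = (98 - 6 - q_Y)q_Y - (11q_Y + q_Y²) = (92 - q_Y)q_Y - (11q_Y + q_Y²).
∂π_Y/∂q_Y = 81 - 4q_Y = 0, so q_Y = 81/4.

20.25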